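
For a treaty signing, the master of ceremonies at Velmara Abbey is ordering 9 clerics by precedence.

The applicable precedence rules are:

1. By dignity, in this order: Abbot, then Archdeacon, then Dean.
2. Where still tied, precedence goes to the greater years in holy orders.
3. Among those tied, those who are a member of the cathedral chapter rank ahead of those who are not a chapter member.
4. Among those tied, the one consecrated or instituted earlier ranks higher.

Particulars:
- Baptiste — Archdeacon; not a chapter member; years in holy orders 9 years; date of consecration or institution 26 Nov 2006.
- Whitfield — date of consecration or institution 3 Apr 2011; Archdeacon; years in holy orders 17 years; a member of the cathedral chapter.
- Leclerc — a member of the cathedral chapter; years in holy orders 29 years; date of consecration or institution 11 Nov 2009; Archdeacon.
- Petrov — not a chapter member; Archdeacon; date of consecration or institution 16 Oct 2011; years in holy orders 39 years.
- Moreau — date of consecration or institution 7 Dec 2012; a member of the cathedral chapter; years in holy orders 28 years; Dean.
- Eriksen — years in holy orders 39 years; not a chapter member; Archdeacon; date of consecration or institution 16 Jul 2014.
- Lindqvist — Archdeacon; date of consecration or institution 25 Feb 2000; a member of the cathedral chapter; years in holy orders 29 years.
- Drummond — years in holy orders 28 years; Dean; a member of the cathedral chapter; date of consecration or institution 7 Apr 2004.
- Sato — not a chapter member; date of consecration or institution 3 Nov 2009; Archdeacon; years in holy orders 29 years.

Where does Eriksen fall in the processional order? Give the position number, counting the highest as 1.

By dignity: Petrov, Eriksen, Lindqvist, Leclerc, Sato, Whitfield and Baptiste (Archdeacon); then Drummond and Moreau (Dean).
Among Petrov, Eriksen, Lindqvist, Leclerc, Sato, Whitfield and Baptiste, by years in holy orders (higher first): Petrov and Eriksen (39 years) before Lindqvist, Leclerc and Sato (29 years) before Whitfield (17 years) before Baptiste (9 years).
Petrov and Eriksen are each not a chapter member, so the next rule applies.
Among Petrov and Eriksen, by date of consecration or institution (earlier first): Petrov (16 Oct 2011) before Eriksen (16 Jul 2014).
Among Lindqvist, Leclerc and Sato, a member of the cathedral chapter before not a chapter member: Lindqvist and Leclerc (a member of the cathedral chapter) before Sato (not a chapter member).
Among Lindqvist and Leclerc, by date of consecration or institution (earlier first): Lindqvist (25 Feb 2000) before Leclerc (11 Nov 2009).
Drummond and Moreau both have years in holy orders 28 years, so the next rule applies.
Drummond and Moreau are each a member of the cathedral chapter, so the next rule applies.
Among Drummond and Moreau, by date of consecration or institution (earlier first): Drummond (7 Apr 2004) before Moreau (7 Dec 2012).
Order: Petrov, Eriksen, Lindqvist, Leclerc, Sato, Whitfield, Baptiste, Drummond, Moreau. So position 2.

2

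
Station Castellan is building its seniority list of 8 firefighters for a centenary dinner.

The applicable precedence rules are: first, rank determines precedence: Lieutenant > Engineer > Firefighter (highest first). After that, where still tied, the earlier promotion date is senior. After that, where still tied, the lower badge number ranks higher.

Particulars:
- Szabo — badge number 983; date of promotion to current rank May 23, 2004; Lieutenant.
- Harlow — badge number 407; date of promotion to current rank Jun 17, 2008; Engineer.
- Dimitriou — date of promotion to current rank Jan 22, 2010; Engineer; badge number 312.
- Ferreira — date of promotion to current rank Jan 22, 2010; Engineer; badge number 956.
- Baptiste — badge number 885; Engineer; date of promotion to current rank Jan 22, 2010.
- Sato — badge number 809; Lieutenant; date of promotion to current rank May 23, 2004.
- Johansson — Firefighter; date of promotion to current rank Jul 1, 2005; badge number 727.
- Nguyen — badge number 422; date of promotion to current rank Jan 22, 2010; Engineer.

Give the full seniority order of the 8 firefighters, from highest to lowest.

By rank: Sato and Szabo (Lieutenant); then Harlow, Dimitriou, Nguyen, Baptiste and Ferreira (Engineer); then Johansson (Firefighter).
Sato and Szabo both have date of promotion to current rank May 23, 2004, so the next rule applies.
Among Sato and Szabo, by badge number (lower first): Sato (809) before Szabo (983).
Among Harlow, Dimitriou, Nguyen, Baptiste and Ferreira, by date of promotion to current rank (earlier first): Harlow (Jun 17, 2008) before Dimitriou, Nguyen, Baptiste and Ferreira (Jan 22, 2010).
Among Dimitriou, Nguyen, Baptiste and Ferreira, by badge number (lower first): Dimitriou (312) before Nguyen (422) before Baptiste (885) before Ferreira (956).
Full order: Sato, Szabo, Harlow, Dimitriou, Nguyen, Baptiste, Ferreira, Johansson.

Sato, Szabo, Harlow, Dimitriou, Nguyen, Baptiste, Ferreira, Johansson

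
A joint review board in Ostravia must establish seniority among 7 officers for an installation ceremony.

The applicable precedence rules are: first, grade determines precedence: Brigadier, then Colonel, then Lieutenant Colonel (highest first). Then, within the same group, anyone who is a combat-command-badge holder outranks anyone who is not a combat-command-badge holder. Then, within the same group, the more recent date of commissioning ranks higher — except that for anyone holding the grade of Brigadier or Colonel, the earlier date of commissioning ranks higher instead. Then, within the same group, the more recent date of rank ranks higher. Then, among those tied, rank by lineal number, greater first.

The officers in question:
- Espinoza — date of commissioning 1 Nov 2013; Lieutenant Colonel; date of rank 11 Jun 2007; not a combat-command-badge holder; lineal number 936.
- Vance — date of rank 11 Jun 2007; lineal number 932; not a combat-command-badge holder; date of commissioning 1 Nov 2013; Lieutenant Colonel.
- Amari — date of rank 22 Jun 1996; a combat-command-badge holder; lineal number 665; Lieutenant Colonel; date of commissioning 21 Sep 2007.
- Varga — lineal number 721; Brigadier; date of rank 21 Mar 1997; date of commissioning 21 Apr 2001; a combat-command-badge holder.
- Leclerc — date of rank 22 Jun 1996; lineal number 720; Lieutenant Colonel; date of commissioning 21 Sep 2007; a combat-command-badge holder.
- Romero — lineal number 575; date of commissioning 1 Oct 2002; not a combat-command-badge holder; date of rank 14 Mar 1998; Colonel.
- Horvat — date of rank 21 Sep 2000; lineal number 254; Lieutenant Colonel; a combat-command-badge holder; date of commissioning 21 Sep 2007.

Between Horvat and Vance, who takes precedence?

By grade: Varga (Brigadier); then Romero (Colonel); then Horvat, Leclerc, Amari, Espinoza and Vance (Lieutenant Colonel).
Among Horvat, Leclerc, Amari, Espinoza and Vance, a combat-command-badge holder before not a combat-command-badge holder: Horvat, Leclerc and Amari (a combat-command-badge holder) before Espinoza and Vance (not a combat-command-badge holder).
Horvat, Leclerc and Amari all have date of commissioning 21 Sep 2007, so the next rule applies.
Among Horvat, Leclerc and Amari, by date of rank (later first): Horvat (21 Sep 2000) before Leclerc and Amari (22 Jun 1996).
Among Leclerc and Amari, by lineal number (higher first): Leclerc (720) before Amari (665).
Espinoza and Vance both have date of commissioning 1 Nov 2013, so the next rule applies.
Espinoza and Vance both have date of rank 11 Jun 2007, so the next rule applies.
Among Espinoza and Vance, by lineal number (higher first): Espinoza (936) before Vance (932).
So Horvat takes precedence.

Horvat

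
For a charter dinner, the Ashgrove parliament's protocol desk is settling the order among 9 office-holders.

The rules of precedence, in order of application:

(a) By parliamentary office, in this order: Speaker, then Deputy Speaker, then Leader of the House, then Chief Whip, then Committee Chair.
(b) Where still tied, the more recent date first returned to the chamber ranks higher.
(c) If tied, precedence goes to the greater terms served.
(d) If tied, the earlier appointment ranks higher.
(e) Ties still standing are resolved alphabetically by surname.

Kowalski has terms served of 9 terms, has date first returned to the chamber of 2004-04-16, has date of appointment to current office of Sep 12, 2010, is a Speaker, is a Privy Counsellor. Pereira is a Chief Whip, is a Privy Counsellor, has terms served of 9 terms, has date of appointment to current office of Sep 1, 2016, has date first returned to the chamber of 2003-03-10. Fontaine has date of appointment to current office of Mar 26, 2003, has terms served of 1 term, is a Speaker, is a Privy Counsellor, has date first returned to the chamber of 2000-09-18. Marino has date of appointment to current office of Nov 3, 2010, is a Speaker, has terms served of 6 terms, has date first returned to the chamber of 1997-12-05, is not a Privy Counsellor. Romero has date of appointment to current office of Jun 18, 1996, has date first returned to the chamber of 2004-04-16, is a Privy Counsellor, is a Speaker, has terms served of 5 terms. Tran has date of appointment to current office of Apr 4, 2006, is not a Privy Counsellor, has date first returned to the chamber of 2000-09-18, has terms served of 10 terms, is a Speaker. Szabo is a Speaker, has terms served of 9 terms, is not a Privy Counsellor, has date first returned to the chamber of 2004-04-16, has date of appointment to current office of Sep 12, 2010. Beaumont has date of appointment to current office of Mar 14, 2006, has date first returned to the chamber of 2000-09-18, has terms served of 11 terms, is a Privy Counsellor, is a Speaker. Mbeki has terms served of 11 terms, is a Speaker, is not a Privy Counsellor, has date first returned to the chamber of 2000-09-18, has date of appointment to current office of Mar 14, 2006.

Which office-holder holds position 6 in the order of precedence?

Tran

By parliamentary office: Kowalski, Szabo, Romero, Beaumont, Mbeki, Tran, Fontaine and Marino (Speaker); then Pereira (Chief Whip).
Among Kowalski, Szabo, Romero, Beaumont, Mbeki, Tran, Fontaine and Marino, by date first returned to the chamber (later first): Kowalski, Szabo and Romero (2004-04-16) before Beaumont, Mbeki, Tran and Fontaine (2000-09-18) before Marino (1997-12-05).
Among Kowalski, Szabo and Romero, by terms served (higher first): Kowalski and Szabo (9 terms) before Romero (5 terms).
Kowalski and Szabo both have date of appointment to current office Sep 12, 2010, so the next rule applies.
Among Kowalski and Szabo, alphabetically by surname: Kowalski before Szabo.
Among Beaumont, Mbeki, Tran and Fontaine, by terms served (higher first): Beaumont and Mbeki (11 terms) before Tran (10 terms) before Fontaine (1 term).
Beaumont and Mbeki both have date of appointment to current office Mar 14, 2006, so the next rule applies.
Among Beaumont and Mbeki, alphabetically by surname: Beaumont before Mbeki.
Order: Kowalski, Szabo, Romero, Beaumont, Mbeki, Tran, Fontaine, Marino, Pereira.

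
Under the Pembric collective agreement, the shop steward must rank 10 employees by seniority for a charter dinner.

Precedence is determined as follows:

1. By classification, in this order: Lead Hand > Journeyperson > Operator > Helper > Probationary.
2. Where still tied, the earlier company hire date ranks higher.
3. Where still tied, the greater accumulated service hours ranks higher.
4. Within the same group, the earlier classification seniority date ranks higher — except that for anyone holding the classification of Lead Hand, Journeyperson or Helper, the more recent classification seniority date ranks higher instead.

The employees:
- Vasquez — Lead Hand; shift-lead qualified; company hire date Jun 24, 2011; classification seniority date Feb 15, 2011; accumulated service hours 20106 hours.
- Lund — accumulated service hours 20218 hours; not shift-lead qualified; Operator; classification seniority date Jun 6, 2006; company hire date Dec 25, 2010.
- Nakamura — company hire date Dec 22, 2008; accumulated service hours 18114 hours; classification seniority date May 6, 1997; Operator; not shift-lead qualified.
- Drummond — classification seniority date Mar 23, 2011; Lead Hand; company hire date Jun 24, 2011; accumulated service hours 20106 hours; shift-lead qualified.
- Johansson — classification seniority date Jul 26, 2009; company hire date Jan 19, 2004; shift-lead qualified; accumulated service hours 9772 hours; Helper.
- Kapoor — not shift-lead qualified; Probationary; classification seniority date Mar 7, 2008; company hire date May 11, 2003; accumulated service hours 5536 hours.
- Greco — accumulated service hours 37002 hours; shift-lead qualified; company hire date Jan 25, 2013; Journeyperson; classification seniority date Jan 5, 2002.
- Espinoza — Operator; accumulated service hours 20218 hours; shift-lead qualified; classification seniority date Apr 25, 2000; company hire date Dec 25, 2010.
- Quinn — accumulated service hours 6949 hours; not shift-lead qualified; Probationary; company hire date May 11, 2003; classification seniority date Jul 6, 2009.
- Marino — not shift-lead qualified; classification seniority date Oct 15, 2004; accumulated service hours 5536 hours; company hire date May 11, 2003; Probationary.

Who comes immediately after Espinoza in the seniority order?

By classification: Drummond and Vasquez (Lead Hand); then Greco (Journeyperson); then Nakamura, Espinoza and Lund (Operator); then Johansson (Helper); then Quinn, Marino and Kapoor (Probationary).
Drummond and Vasquez both have company hire date Jun 24, 2011, so the next rule applies.
Drummond and Vasquez both have accumulated service hours 20106 hours, so the next rule applies.
Among Drummond and Vasquez, by classification seniority date (later first) (reversed rule for this group): Drummond (Mar 23, 2011) before Vasquez (Feb 15, 2011).
Among Nakamura, Espinoza and Lund, by company hire date (earlier first): Nakamura (Dec 22, 2008) before Espinoza and Lund (Dec 25, 2010).
Espinoza and Lund both have accumulated service hours 20218 hours, so the next rule applies.
Among Espinoza and Lund, by classification seniority date (earlier first): Espinoza (Apr 25, 2000) before Lund (Jun 6, 2006).
Quinn, Marino and Kapoor all have company hire date May 11, 2003, so the next rule applies.
Among Quinn, Marino and Kapoor, by accumulated service hours (higher first): Quinn (6949 hours) before Marino and Kapoor (5536 hours).
Among Marino and Kapoor, by classification seniority date (earlier first): Marino (Oct 15, 2004) before Kapoor (Mar 7, 2008).
Order: Drummond, Vasquez, Greco, Nakamura, Espinoza, Lund, Johansson, Quinn, Marino, Kapoor.

Lund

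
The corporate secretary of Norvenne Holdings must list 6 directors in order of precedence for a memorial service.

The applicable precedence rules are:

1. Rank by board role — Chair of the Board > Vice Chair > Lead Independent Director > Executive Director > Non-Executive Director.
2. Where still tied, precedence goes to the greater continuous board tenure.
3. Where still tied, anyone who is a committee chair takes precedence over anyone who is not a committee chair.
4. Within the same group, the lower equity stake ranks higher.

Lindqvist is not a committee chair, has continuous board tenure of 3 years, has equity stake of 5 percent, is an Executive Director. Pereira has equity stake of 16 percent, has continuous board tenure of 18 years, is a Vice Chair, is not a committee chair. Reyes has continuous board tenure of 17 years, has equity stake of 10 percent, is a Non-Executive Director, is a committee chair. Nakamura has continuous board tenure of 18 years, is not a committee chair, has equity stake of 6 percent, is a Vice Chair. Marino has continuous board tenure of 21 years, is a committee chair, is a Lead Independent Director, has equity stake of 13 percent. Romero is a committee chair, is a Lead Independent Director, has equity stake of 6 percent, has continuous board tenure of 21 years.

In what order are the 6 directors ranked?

By board role: Nakamura and Pereira (Vice Chair); then Romero and Marino (Lead Independent Director); then Lindqvist (Executive Director); then Reyes (Non-Executive Director).
Nakamura and Pereira both have continuous board tenure 18 years, so the next rule applies.
Nakamura and Pereira are each not a committee chair, so the next rule applies.
Among Nakamura and Pereira, by equity stake (lower first): Nakamura (6 percent) before Pereira (16 percent).
Romero and Marino both have continuous board tenure 21 years, so the next rule applies.
Romero and Marino are each a committee chair, so the next rule applies.
Among Romero and Marino, by equity stake (lower first): Romero (6 percent) before Marino (13 percent).
Full order: Nakamura, Pereira, Romero, Marino, Lindqvist, Reyes.

Nakamura, Pereira, Romero, Marino, Lindqvist, Reyes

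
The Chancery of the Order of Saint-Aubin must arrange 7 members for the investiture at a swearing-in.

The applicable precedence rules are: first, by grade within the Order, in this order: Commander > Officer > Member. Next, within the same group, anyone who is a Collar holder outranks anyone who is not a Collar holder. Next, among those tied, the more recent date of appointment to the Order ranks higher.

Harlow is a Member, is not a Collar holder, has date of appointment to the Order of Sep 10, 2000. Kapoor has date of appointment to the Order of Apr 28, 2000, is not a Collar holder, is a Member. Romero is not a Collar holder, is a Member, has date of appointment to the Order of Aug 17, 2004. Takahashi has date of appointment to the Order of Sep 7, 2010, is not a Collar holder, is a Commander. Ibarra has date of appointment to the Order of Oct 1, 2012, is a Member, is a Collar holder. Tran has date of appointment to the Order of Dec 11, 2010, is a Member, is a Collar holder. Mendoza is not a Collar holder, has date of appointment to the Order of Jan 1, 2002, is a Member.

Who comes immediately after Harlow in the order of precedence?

By grade within the Order: Takahashi (Commander); then Ibarra, Tran, Romero, Mendoza, Harlow and Kapoor (Member).
Among Ibarra, Tran, Romero, Mendoza, Harlow and Kapoor, a Collar holder before not a Collar holder: Ibarra and Tran (a Collar holder) before Romero, Mendoza, Harlow and Kapoor (not a Collar holder).
Among Ibarra and Tran, by date of appointment to the Order (later first): Ibarra (Oct 1, 2012) before Tran (Dec 11, 2010).
Among Romero, Mendoza, Harlow and Kapoor, by date of appointment to the Order (later first): Romero (Aug 17, 2004) before Mendoza (Jan 1, 2002) before Harlow (Sep 10, 2000) before Kapoor (Apr 28, 2000).
Order: Takahashi, Ibarra, Tran, Romero, Mendoza, Harlow, Kapoor.

Kapoor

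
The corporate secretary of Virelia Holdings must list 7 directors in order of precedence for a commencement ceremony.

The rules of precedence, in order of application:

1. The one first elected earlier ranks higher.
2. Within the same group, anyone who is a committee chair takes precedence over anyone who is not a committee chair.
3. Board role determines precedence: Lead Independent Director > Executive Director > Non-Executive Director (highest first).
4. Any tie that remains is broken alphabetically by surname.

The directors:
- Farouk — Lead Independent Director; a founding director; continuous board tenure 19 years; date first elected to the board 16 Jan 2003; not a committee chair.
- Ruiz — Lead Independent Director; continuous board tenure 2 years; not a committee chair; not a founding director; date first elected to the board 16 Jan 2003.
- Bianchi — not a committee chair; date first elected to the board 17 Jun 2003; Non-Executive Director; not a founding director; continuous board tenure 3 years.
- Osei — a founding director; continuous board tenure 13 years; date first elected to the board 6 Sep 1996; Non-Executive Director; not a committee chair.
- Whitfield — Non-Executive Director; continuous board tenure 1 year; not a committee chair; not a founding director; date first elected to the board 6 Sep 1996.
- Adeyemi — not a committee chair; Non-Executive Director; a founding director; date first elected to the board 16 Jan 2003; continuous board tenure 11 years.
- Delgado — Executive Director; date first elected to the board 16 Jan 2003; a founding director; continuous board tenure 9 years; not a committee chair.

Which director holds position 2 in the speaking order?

By date first elected to the board (earlier first): Osei and Whitfield (both 6 Sep 1996); then Farouk, Ruiz, Delgado and Adeyemi (each 16 Jan 2003); then Bianchi (17 Jun 2003).
Osei and Whitfield are each not a committee chair, so the next rule applies.
Osei and Whitfield are each Non-Executive Director, so the next rule applies.
Among Osei and Whitfield, alphabetically by surname: Osei before Whitfield.
Farouk, Ruiz, Delgado and Adeyemi are each not a committee chair, so the next rule applies.
Among Farouk, Ruiz, Delgado and Adeyemi, by board role: Farouk and Ruiz (Lead Independent Director) before Delgado (Executive Director) before Adeyemi (Non-Executive Director).
Among Farouk and Ruiz, alphabetically by surname: Farouk before Ruiz.
Order: Osei, Whitfield, Farouk, Ruiz, Delgado, Adeyemi, Bianchi.

Whitfield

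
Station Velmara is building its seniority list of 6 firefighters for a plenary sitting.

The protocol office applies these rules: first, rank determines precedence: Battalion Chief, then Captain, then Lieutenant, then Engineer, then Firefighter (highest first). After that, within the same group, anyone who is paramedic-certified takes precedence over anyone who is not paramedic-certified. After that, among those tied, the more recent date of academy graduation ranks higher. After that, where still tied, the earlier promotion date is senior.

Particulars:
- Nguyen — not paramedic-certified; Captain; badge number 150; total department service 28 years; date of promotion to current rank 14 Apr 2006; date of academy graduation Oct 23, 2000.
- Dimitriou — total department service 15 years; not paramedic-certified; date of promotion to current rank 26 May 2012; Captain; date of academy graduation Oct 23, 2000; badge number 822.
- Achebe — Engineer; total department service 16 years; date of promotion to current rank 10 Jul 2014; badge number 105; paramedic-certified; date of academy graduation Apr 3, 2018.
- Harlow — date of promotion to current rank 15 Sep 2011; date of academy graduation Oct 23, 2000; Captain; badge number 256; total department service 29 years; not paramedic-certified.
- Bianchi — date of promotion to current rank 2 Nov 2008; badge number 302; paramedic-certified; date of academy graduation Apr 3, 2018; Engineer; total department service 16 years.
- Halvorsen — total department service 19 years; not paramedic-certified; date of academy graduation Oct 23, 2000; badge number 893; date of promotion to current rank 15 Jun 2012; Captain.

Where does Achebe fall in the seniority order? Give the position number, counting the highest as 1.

By rank: Nguyen, Harlow, Dimitriou and Halvorsen (Captain); then Bianchi and Achebe (Engineer).
Nguyen, Harlow, Dimitriou and Halvorsen are each not paramedic-certified, so the next rule applies.
Nguyen, Harlow, Dimitriou and Halvorsen all have date of academy graduation Oct 23, 2000, so the next rule applies.
Among Nguyen, Harlow, Dimitriou and Halvorsen, by date of promotion to current rank (earlier first): Nguyen (14 Apr 2006) before Harlow (15 Sep 2011) before Dimitriou (26 May 2012) before Halvorsen (15 Jun 2012).
Bianchi and Achebe are each paramedic-certified, so the next rule applies.
Bianchi and Achebe both have date of academy graduation Apr 3, 2018, so the next rule applies.
Among Bianchi and Achebe, by date of promotion to current rank (earlier first): Bianchi (2 Nov 2008) before Achebe (10 Jul 2014).
Order: Nguyen, Harlow, Dimitriou, Halvorsen, Bianchi, Achebe. So position 6.

6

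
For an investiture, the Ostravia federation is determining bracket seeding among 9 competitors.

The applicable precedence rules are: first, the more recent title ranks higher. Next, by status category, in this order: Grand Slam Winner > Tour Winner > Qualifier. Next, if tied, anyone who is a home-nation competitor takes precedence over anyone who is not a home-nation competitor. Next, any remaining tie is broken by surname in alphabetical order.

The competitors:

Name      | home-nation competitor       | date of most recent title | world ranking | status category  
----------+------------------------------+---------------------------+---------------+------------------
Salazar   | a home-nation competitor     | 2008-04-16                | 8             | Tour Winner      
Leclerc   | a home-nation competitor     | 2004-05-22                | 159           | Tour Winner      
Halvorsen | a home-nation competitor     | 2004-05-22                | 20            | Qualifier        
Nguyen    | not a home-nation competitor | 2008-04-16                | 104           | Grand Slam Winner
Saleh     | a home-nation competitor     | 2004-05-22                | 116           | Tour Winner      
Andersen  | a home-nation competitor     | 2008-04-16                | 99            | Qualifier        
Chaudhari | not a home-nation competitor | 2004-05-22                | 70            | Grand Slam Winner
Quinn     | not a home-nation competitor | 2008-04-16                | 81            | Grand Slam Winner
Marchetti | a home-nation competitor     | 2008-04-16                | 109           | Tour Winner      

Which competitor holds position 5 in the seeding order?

By date of most recent title (later first): Nguyen, Quinn, Marchetti, Salazar and Andersen (each 2008-04-16); then Chaudhari, Leclerc, Saleh and Halvorsen (each 2004-05-22).
Among Nguyen, Quinn, Marchetti, Salazar and Andersen, by status category: Nguyen and Quinn (Grand Slam Winner) before Marchetti and Salazar (Tour Winner) before Andersen (Qualifier).
Nguyen and Quinn are each not a home-nation competitor, so the next rule applies.
Among Nguyen and Quinn, alphabetically by surname: Nguyen before Quinn.
Marchetti and Salazar are each a home-nation competitor, so the next rule applies.
Among Marchetti and Salazar, alphabetically by surname: Marchetti before Salazar.
Among Chaudhari, Leclerc, Saleh and Halvorsen, by status category: Chaudhari (Grand Slam Winner) before Leclerc and Saleh (Tour Winner) before Halvorsen (Qualifier).
Leclerc and Saleh are each a home-nation competitor, so the next rule applies.
Among Leclerc and Saleh, alphabetically by surname: Leclerc before Saleh.
Order: Nguyen, Quinn, Marchetti, Salazar, Andersen, Chaudhari, Leclerc, Saleh, Halvorsen.

Andersen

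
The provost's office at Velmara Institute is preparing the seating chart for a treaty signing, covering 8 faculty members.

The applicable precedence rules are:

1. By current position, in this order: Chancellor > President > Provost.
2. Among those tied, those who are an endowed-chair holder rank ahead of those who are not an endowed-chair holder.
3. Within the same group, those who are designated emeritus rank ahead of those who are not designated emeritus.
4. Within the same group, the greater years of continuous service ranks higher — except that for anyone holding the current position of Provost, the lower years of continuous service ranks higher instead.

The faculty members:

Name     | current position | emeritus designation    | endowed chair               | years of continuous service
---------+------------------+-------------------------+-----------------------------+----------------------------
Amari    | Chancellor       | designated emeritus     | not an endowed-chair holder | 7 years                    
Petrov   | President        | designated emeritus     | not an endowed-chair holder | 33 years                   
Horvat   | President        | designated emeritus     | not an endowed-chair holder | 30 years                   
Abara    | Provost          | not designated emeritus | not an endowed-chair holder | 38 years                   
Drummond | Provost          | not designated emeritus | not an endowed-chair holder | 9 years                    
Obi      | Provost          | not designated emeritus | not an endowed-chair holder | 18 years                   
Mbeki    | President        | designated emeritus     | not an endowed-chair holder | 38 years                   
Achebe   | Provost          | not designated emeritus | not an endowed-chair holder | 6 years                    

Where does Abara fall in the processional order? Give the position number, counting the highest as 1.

By current position: Amari (Chancellor); then Mbeki, Petrov and Horvat (President); then Achebe, Drummond, Obi and Abara (Provost).
Mbeki, Petrov and Horvat are each not an endowed-chair holder, so the next rule applies.
Mbeki, Petrov and Horvat are each designated emeritus, so the next rule applies.
Among Mbeki, Petrov and Horvat, by years of continuous service (higher first): Mbeki (38 years) before Petrov (33 years) before Horvat (30 years).
Achebe, Drummond, Obi and Abara are each not an endowed-chair holder, so the next rule applies.
Achebe, Drummond, Obi and Abara are each not designated emeritus, so the next rule applies.
Among Achebe, Drummond, Obi and Abara, by years of continuous service (lower first) (reversed rule for this group): Achebe (6 years) before Drummond (9 years) before Obi (18 years) before Abara (38 years).
Order: Amari, Mbeki, Petrov, Horvat, Achebe, Drummond, Obi, Abara. So position 8.

8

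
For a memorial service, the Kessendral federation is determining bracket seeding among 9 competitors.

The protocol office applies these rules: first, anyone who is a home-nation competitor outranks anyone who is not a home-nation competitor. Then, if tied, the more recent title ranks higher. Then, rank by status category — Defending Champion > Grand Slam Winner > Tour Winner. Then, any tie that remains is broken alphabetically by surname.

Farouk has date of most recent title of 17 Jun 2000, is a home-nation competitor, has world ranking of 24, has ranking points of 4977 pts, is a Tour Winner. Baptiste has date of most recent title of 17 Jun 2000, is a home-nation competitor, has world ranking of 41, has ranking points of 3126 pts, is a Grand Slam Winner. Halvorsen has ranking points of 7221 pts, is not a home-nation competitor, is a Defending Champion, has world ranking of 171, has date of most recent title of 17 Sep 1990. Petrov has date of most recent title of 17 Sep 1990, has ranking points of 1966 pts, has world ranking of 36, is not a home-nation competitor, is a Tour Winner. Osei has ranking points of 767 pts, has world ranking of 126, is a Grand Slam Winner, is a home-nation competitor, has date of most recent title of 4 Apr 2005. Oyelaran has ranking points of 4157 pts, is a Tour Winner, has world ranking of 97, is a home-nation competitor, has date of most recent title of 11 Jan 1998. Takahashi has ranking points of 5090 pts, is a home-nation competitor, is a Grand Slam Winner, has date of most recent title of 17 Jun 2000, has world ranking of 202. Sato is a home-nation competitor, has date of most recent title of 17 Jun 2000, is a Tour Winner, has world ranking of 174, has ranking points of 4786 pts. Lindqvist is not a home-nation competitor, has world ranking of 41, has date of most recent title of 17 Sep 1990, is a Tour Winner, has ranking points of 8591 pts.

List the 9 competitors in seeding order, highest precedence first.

By the first rule: Osei, Baptiste, Takahashi, Farouk, Sato and Oyelaran (each a home-nation competitor); then Halvorsen, Lindqvist and Petrov (each not a home-nation competitor).
Among Osei, Baptiste, Takahashi, Farouk, Sato and Oyelaran, by date of most recent title (later first): Osei (4 Apr 2005) before Baptiste, Takahashi, Farouk and Sato (17 Jun 2000) before Oyelaran (11 Jan 1998).
Among Baptiste, Takahashi, Farouk and Sato, by status category: Baptiste and Takahashi (Grand Slam Winner) before Farouk and Sato (Tour Winner).
Among Baptiste and Takahashi, alphabetically by surname: Baptiste before Takahashi.
Among Farouk and Sato, alphabetically by surname: Farouk before Sato.
Halvorsen, Lindqvist and Petrov all have date of most recent title 17 Sep 1990, so the next rule applies.
Among Halvorsen, Lindqvist and Petrov, by status category: Halvorsen (Defending Champion) before Lindqvist and Petrov (Tour Winner).
Among Lindqvist and Petrov, alphabetically by surname: Lindqvist before Petrov.
Full order: Osei, Baptiste, Takahashi, Farouk, Sato, Oyelaran, Halvorsen, Lindqvist, Petrov.

Osei, Baptiste, Takahashi, Farouk, Sato, Oyelaran, Halvorsen, Lindqvist, Petrov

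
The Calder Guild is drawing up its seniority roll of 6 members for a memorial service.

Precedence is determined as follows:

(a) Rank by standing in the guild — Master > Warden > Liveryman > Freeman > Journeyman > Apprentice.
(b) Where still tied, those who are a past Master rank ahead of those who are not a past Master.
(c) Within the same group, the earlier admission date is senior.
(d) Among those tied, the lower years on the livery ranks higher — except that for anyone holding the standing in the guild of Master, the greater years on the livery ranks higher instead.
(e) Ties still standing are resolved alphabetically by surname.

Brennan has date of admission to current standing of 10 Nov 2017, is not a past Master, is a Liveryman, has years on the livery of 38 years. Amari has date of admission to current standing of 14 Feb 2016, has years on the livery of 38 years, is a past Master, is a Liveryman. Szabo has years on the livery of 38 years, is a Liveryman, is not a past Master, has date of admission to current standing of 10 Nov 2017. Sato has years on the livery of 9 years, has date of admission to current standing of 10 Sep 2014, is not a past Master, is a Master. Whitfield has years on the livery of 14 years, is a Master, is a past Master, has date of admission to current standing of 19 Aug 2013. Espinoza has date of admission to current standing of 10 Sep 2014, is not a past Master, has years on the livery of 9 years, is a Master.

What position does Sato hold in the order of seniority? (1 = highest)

By standing in the guild: Whitfield, Espinoza and Sato (Master); then Amari, Brennan and Szabo (Liveryman).
Among Whitfield, Espinoza and Sato, a past Master before not a past Master: Whitfield (a past Master) before Espinoza and Sato (not a past Master).
Espinoza and Sato both have date of admission to current standing 10 Sep 2014, so the next rule applies.
Espinoza and Sato both have years on the livery 9 years, so the next rule applies.
Among Espinoza and Sato, alphabetically by surname: Espinoza before Sato.
Among Amari, Brennan and Szabo, a past Master before not a past Master: Amari (a past Master) before Brennan and Szabo (not a past Master).
Brennan and Szabo both have date of admission to current standing 10 Nov 2017, so the next rule applies.
Brennan and Szabo both have years on the livery 38 years, so the next rule applies.
Among Brennan and Szabo, alphabetically by surname: Brennan before Szabo.
Order: Whitfield, Espinoza, Sato, Amari, Brennan, Szabo. So position 3.

3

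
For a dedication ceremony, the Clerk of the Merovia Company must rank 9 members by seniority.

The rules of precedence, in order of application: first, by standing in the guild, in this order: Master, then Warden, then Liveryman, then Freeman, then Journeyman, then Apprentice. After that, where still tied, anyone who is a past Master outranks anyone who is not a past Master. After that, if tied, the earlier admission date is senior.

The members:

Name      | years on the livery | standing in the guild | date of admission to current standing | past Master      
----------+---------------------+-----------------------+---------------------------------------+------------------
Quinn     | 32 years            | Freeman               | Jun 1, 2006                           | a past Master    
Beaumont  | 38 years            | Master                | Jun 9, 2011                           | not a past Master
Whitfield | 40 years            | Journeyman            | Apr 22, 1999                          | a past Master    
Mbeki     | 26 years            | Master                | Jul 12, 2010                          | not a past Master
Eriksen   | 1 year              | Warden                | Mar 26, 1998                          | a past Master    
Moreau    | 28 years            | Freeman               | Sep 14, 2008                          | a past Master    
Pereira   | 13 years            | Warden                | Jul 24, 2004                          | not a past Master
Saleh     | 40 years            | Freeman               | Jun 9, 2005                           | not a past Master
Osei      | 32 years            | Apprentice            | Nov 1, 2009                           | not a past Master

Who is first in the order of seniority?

By standing in the guild: Mbeki and Beaumont (Master); then Eriksen and Pereira (Warden); then Quinn, Moreau and Saleh (Freeman); then Whitfield (Journeyman); then Osei (Apprentice).
Mbeki and Beaumont are each not a past Master, so the next rule applies.
Among Mbeki and Beaumont, by date of admission to current standing (earlier first): Mbeki (Jul 12, 2010) before Beaumont (Jun 9, 2011).
Among Eriksen and Pereira, a past Master before not a past Master: Eriksen (a past Master) before Pereira (not a past Master).
Among Quinn, Moreau and Saleh, a past Master before not a past Master: Quinn and Moreau (a past Master) before Saleh (not a past Master).
Among Quinn and Moreau, by date of admission to current standing (earlier first): Quinn (Jun 1, 2006) before Moreau (Sep 14, 2008).
Order: Mbeki, Beaumont, Eriksen, Pereira, Quinn, Moreau, Saleh, Whitfield, Osei.

Mbeki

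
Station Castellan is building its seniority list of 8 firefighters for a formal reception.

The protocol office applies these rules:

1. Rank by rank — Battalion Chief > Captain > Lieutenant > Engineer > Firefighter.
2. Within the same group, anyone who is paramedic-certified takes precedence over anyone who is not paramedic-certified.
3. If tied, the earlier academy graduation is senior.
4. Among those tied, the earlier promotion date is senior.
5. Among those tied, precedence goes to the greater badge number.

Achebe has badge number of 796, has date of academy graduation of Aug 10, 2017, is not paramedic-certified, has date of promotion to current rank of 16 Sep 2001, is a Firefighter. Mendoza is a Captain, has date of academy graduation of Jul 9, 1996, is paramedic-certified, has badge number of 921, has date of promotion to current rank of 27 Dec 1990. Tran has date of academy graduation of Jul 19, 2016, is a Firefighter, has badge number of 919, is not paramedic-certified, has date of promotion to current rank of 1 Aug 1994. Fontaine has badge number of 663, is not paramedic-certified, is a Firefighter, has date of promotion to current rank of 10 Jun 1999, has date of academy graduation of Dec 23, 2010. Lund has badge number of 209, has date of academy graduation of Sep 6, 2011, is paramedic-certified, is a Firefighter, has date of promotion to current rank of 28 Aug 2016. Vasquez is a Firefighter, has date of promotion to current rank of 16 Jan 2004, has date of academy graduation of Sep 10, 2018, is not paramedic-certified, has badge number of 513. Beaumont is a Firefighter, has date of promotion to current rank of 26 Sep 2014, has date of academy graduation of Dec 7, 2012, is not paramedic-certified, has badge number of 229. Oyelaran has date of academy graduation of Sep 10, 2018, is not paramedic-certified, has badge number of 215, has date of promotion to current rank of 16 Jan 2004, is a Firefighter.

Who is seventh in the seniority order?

By rank: Mendoza (Captain); then Lund, Fontaine, Beaumont, Tran, Achebe, Vasquez and Oyelaran (Firefighter).
Among Lund, Fontaine, Beaumont, Tran, Achebe, Vasquez and Oyelaran, paramedic-certified before not paramedic-certified: Lund (paramedic-certified) before Fontaine, Beaumont, Tran, Achebe, Vasquez and Oyelaran (not paramedic-certified).
Among Fontaine, Beaumont, Tran, Achebe, Vasquez and Oyelaran, by date of academy graduation (earlier first): Fontaine (Dec 23, 2010) before Beaumont (Dec 7, 2012) before Tran (Jul 19, 2016) before Achebe (Aug 10, 2017) before Vasquez and Oyelaran (Sep 10, 2018).
Vasquez and Oyelaran both have date of promotion to current rank 16 Jan 2004, so the next rule applies.
Among Vasquez and Oyelaran, by badge number (higher first): Vasquez (513) before Oyelaran (215).
Order: Mendoza, Lund, Fontaine, Beaumont, Tran, Achebe, Vasquez, Oyelaran.

Vasquez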